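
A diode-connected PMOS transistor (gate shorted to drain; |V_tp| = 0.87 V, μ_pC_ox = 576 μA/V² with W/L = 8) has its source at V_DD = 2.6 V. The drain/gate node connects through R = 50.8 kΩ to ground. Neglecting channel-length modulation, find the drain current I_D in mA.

With gate tied to drain, V_SG = V_SD ≥ V_SG − |V_tp|, so the device is in saturation.
k_p = μ_pC_ox · (W/L) = 4.608 mA/V².
KCL at the drain: ½ k_p (V_SG − |V_tp|)² = (V_DD − V_SG)/R.
Let x = V_SG − 0.87. Then 117 x² + x − 1.73 = 0, giving x = 0.117 V (positive root), so V_SG = 0.987 V.
I_D = (V_DD − V_SG)/R = (2.6 − 0.987) / 50.8 = 0.0317 mA.

I_D = 0.0317 mA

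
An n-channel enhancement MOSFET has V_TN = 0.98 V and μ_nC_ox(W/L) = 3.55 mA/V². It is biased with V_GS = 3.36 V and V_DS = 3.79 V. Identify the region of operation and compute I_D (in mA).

V_ov = V_GS − V_TN = 3.36 − 0.98 = 2.38 V.
Since V_DS = 3.79 V ≥ V_ov = 2.38 V, the device is in saturation.
I_D = ½ k_n V_ov² = 0.5 × 3.55 × 2.38² = 10.1 mA.

Saturation; I_D = 10.1 mA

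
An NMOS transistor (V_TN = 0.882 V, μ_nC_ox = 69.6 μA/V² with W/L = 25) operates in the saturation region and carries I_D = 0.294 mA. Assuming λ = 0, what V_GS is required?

k_n = μ_nC_ox · (W/L) = 1.74 mA/V².
In saturation I_D = ½ k_n (V_GS − V_TN)², so V_GS − V_TN = √(2 I_D / k_n) = √(2 × 0.294 / 1.74) = 0.581 V.
V_GS = 0.882 + 0.581 = 1.46 V.

V_GS = 1.46 V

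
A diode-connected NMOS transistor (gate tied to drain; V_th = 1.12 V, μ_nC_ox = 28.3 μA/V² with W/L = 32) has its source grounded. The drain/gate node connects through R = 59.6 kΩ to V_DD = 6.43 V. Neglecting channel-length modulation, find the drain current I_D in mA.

With gate tied to drain, V_GS = V_DS ≥ V_GS − V_th, so the device is in saturation.
k_n = μ_nC_ox · (W/L) = 0.9056 mA/V².
KCL at the drain: ½ k_n (V_GS − V_th)² = (V_DD − V_GS)/R.
Let x = V_GS − 1.12. Then 27 x² + x − 5.31 = 0, giving x = 0.425 V (positive root), so V_GS = 1.55 V.
I_D = (V_DD − V_GS)/R = (6.43 − 1.55) / 59.6 = 0.082 mA.

I_D = 0.0820 mA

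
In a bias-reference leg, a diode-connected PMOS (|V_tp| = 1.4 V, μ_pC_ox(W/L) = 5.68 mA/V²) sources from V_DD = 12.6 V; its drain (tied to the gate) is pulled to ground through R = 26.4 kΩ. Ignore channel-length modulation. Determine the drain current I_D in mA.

With gate tied to drain, V_SG = V_SD ≥ V_SG − |V_tp|, so the device is in saturation.
KCL at the drain: ½ k_p (V_SG − |V_tp|)² = (V_DD − V_SG)/R.
Let x = V_SG − 1.4. Then 75 x² + x − 11.2 = 0, giving x = 0.38 V (positive root), so V_SG = 1.78 V.
I_D = (V_DD − V_SG)/R = (12.6 − 1.78) / 26.4 = 0.41 mA.

I_D = 0.410 mA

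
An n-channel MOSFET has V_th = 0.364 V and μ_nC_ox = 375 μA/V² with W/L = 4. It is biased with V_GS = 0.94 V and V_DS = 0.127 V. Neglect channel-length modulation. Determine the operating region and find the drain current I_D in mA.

Triode; I_D = 0.0976 mA

k_n = μ_nC_ox · (W/L) = 1.5 mA/V².
V_ov = V_GS − V_th = 0.94 − 0.364 = 0.576 V.
Since V_DS = 0.127 V < V_ov = 0.576 V, the device is in the triode region.
I_D = k_n [V_ov · V_DS − ½ V_DS²] = 1.5 × [0.576 × 0.127 − 0.5 × 0.127²] = 0.0976 mA.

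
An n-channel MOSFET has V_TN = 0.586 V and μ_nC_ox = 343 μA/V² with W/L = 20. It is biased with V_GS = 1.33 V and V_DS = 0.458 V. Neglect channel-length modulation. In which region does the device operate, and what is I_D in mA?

k_n = μ_nC_ox · (W/L) = 6.86 mA/V².
V_ov = V_GS − V_TN = 1.33 − 0.586 = 0.744 V.
Since V_DS = 0.458 V < V_ov = 0.744 V, the device is in the triode region.
I_D = k_n [V_ov · V_DS − ½ V_DS²] = 6.86 × [0.744 × 0.458 − 0.5 × 0.458²] = 1.62 mA.

Triode; I_D = 1.62 mA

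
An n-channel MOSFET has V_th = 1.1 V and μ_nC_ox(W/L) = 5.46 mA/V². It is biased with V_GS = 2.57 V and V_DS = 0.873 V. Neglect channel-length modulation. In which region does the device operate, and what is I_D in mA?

Triode; I_D = 4.93 mA

V_ov = V_GS − V_th = 2.57 − 1.1 = 1.47 V.
Since V_DS = 0.873 V < V_ov = 1.47 V, the device is in the triode region.
I_D = k_n [V_ov · V_DS − ½ V_DS²] = 5.46 × [1.47 × 0.873 − 0.5 × 0.873²] = 4.93 mA.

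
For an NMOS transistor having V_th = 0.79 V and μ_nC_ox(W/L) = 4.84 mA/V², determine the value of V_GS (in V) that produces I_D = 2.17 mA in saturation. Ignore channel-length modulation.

In saturation I_D = ½ k_n (V_GS − V_th)², so V_GS − V_th = √(2 I_D / k_n) = √(2 × 2.17 / 4.84) = 0.947 V.
V_GS = 0.79 + 0.947 = 1.74 V.

V_GS = 1.74 V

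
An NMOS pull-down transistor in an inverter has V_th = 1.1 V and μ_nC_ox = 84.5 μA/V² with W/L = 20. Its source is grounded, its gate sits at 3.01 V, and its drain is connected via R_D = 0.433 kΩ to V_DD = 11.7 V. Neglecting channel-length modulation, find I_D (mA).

I_D = 3.08 mA

V_GS = V_G = 3.01 V, so V_ov = 3.01 − 1.1 = 1.91 V.
k_n = μ_nC_ox · (W/L) = 1.69 mA/V².
Assume saturation: I_D = ½ k_n V_ov² = 0.5 × 1.69 × 1.91² = 3.08 mA, giving V_DS = V_DD − I_D R_D = 11.7 − 3.08 × 0.433 = 10.4 V.
V_DS = 10.4 V ≥ V_ov = 1.91 V, confirming saturation.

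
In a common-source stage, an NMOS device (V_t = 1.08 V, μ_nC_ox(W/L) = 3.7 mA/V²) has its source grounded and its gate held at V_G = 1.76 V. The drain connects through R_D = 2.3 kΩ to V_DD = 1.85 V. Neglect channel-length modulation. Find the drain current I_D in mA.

I_D = 0.653 mA

V_GS = V_G = 1.76 V, so V_ov = 1.76 − 1.08 = 0.68 V.
Assume saturation: I_D = ½ k_n V_ov² = 0.5 × 3.7 × 0.68² = 0.855 mA, giving V_DS = V_DD − I_D R_D = 1.85 − 0.855 × 2.3 = -0.118 V.
But -0.118 V < V_ov = 0.68 V, so the device is actually in triode.
In triode I_D = k_n[V_ov V_DS − ½ V_DS²] and I_D = (V_DD − V_DS)/R_D. Equating: 4.25 V_DS² − 6.787 V_DS + 1.85 = 0, giving V_DS = 0.349 V (the root below V_ov).
I_D = (1.85 − 0.349) / 2.3 = 0.653 mA.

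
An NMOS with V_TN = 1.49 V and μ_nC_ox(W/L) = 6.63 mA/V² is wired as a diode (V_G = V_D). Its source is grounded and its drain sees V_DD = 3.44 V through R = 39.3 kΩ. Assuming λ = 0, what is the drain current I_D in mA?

With gate tied to drain, V_GS = V_DS ≥ V_GS − V_TN, so the device is in saturation.
KCL at the drain: ½ k_n (V_GS − V_TN)² = (V_DD − V_GS)/R.
Let x = V_GS − 1.49. Then 130 x² + x − 1.95 = 0, giving x = 0.119 V (positive root), so V_GS = 1.61 V.
I_D = (V_DD − V_GS)/R = (3.44 − 1.61) / 39.3 = 0.0466 mA.

I_D = 0.0466 mA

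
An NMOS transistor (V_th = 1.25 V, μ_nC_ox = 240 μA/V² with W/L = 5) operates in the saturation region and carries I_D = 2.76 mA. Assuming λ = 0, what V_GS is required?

k_n = μ_nC_ox · (W/L) = 1.2 mA/V².
In saturation I_D = ½ k_n (V_GS − V_th)², so V_GS − V_th = √(2 I_D / k_n) = √(2 × 2.76 / 1.2) = 2.14 V.
V_GS = 1.25 + 2.14 = 3.39 V.

V_GS = 3.39 V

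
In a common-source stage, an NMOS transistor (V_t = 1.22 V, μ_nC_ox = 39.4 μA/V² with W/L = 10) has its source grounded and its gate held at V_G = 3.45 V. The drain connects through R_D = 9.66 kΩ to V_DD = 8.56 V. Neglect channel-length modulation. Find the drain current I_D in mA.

I_D = 0.764 mA

V_GS = V_G = 3.45 V, so V_ov = 3.45 − 1.22 = 2.23 V.
k_n = μ_nC_ox · (W/L) = 0.394 mA/V².
Assume saturation: I_D = ½ k_n V_ov² = 0.5 × 0.394 × 2.23² = 0.98 mA, giving V_DS = V_DD − I_D R_D = 8.56 − 0.98 × 9.66 = -0.904 V.
But -0.904 V < V_ov = 2.23 V, so the device is actually in triode.
In triode I_D = k_n[V_ov V_DS − ½ V_DS²] and I_D = (V_DD − V_DS)/R_D. Equating: 1.9 V_DS² − 9.487 V_DS + 8.56 = 0, giving V_DS = 1.18 V (the root below V_ov).
I_D = (8.56 − 1.18) / 9.66 = 0.764 mA.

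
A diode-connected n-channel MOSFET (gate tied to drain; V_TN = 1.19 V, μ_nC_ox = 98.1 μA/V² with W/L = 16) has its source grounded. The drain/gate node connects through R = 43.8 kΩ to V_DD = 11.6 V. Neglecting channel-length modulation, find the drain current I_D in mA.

I_D = 0.225 mA

With gate tied to drain, V_GS = V_DS ≥ V_GS − V_TN, so the device is in saturation.
k_n = μ_nC_ox · (W/L) = 1.57 mA/V².
KCL at the drain: ½ k_n (V_GS − V_TN)² = (V_DD − V_GS)/R.
Let x = V_GS − 1.19. Then 34.4 x² + x − 10.41 = 0, giving x = 0.536 V (positive root), so V_GS = 1.73 V.
I_D = (V_DD − V_GS)/R = (11.6 − 1.73) / 43.8 = 0.225 mA.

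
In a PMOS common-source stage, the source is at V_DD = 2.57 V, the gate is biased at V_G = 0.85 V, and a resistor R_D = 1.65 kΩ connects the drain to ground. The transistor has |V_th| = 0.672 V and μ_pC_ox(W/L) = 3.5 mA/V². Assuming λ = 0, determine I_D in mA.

V_SG = V_DD − V_G = 2.57 − 0.85 = 1.72 V, so V_ov = 1.72 − 0.672 = 1.05 V.
Assume saturation: I_D = ½ k_p V_ov² = 0.5 × 3.5 × 1.05² = 1.92 mA, giving V_SD = V_DD − I_D R_D = 2.57 − 1.92 × 1.65 = -0.601 V.
But -0.601 V < V_ov = 1.05 V, so the device is actually in triode.
In triode I_D = k_p[V_ov V_SD − ½ V_SD²] and I_D = (V_DD − V_SD)/R_D. Equating: 2.89 V_SD² − 7.052 V_SD + 2.57 = 0, giving V_SD = 0.446 V (the root below V_ov).
I_D = (2.57 − 0.446) / 1.65 = 1.29 mA.

I_D = 1.29 mA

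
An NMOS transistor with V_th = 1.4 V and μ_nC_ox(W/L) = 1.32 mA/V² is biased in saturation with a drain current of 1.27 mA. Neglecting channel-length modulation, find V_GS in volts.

V_GS = 2.79 V

In saturation I_D = ½ k_n (V_GS − V_th)², so V_GS − V_th = √(2 I_D / k_n) = √(2 × 1.27 / 1.32) = 1.39 V.
V_GS = 1.4 + 1.39 = 2.79 V.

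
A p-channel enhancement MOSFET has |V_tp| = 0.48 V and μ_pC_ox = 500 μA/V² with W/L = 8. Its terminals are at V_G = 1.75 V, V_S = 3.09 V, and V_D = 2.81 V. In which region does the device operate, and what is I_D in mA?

V_SG = V_S − V_G = 3.09 − 1.75 = 1.34 V; V_SD = V_S − V_D = 3.09 − 2.81 = 0.28 V.
k_p = μ_pC_ox · (W/L) = 4 mA/V².
V_ov = V_SG − |V_tp| = 1.34 − 0.48 = 0.86 V.
Since V_SD = 0.28 V < V_ov = 0.86 V, the device is in the triode region.
I_D = k_p [V_ov · V_SD − ½ V_SD²] = 4 × [0.86 × 0.28 − 0.5 × 0.28²] = 0.806 mA.

Triode; I_D = 0.806 mA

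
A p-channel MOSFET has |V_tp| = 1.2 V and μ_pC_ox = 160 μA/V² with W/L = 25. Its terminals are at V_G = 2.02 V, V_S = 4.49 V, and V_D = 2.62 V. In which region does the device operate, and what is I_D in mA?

Saturation; I_D = 3.23 mA

V_SG = V_S − V_G = 4.49 − 2.02 = 2.47 V; V_SD = V_S − V_D = 4.49 − 2.62 = 1.87 V.
k_p = μ_pC_ox · (W/L) = 4 mA/V².
V_ov = V_SG − |V_tp| = 2.47 − 1.2 = 1.27 V.
Since V_SD = 1.87 V ≥ V_ov = 1.27 V, the device is in saturation.
I_D = ½ k_p V_ov² = 0.5 × 4 × 1.27² = 3.23 mA.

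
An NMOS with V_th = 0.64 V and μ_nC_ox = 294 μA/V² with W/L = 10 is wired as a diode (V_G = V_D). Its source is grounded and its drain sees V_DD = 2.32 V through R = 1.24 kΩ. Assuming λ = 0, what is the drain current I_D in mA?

I_D = 0.771 mA

With gate tied to drain, V_GS = V_DS ≥ V_GS − V_th, so the device is in saturation.
k_n = μ_nC_ox · (W/L) = 2.94 mA/V².
KCL at the drain: ½ k_n (V_GS − V_th)² = (V_DD − V_GS)/R.
Let x = V_GS − 0.64. Then 1.82 x² + x − 1.68 = 0, giving x = 0.724 V (positive root), so V_GS = 1.36 V.
I_D = (V_DD − V_GS)/R = (2.32 − 1.36) / 1.24 = 0.771 mA.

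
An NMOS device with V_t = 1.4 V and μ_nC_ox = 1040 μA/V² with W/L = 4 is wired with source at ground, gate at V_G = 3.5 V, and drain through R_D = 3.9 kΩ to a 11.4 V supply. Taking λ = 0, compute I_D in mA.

I_D = 2.83 mA

V_GS = V_G = 3.5 V, so V_ov = 3.5 − 1.4 = 2.1 V.
k_n = μ_nC_ox · (W/L) = 4.16 mA/V².
Assume saturation: I_D = ½ k_n V_ov² = 0.5 × 4.16 × 2.1² = 9.17 mA, giving V_DS = V_DD − I_D R_D = 11.4 − 9.17 × 3.9 = -24.4 V.
But -24.4 V < V_ov = 2.1 V, so the device is actually in triode.
In triode I_D = k_n[V_ov V_DS − ½ V_DS²] and I_D = (V_DD − V_DS)/R_D. Equating: 8.11 V_DS² − 35.07 V_DS + 11.4 = 0, giving V_DS = 0.354 V (the root below V_ov).
I_D = (11.4 − 0.354) / 3.9 = 2.83 mA.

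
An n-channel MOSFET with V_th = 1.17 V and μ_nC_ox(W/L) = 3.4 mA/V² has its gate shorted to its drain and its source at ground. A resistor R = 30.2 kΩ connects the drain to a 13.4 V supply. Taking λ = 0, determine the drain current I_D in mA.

With gate tied to drain, V_GS = V_DS ≥ V_GS − V_th, so the device is in saturation.
KCL at the drain: ½ k_n (V_GS − V_th)² = (V_DD − V_GS)/R.
Let x = V_GS − 1.17. Then 51.3 x² + x − 12.23 = 0, giving x = 0.478 V (positive root), so V_GS = 1.65 V.
I_D = (V_DD − V_GS)/R = (13.4 − 1.65) / 30.2 = 0.389 mA.

I_D = 0.389 mA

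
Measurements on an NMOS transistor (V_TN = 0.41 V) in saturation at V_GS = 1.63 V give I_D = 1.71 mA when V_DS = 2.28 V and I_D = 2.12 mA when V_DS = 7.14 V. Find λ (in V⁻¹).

With V_GS fixed, I_D ∝ (1 + λ V_DS) in saturation, so I_D2/I_D1 = (1 + λ V_DS2)/(1 + λ V_DS1).
2.12/1.71 = 1.24 = (1 + 7.14 λ)/(1 + 2.28 λ).
Solving: λ (I_D1 V_DS2 − I_D2 V_DS1) = I_D2 − I_D1, so λ = (2.12 − 1.71) / (1.71 × 7.14 − 2.12 × 2.28) = 0.41 / 7.38 = 0.0556 V⁻¹.

λ = 0.0556 V⁻¹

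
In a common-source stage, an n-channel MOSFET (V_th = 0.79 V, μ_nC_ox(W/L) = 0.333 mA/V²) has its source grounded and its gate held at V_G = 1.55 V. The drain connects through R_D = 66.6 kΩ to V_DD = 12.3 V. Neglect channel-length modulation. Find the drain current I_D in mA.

V_GS = V_G = 1.55 V, so V_ov = 1.55 − 0.79 = 0.76 V.
Assume saturation: I_D = ½ k_n V_ov² = 0.5 × 0.333 × 0.76² = 0.0962 mA, giving V_DS = V_DD − I_D R_D = 12.3 − 0.0962 × 66.6 = 5.9 V.
V_DS = 5.9 V ≥ V_ov = 0.76 V, confirming saturation.

I_D = 0.0962 mA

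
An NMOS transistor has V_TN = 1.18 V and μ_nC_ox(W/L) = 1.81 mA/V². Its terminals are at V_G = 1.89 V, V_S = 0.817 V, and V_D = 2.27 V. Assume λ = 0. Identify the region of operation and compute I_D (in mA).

Cutoff; I_D = 0 mA

V_GS = V_G − V_S = 1.89 − 0.817 = 1.07 V; V_DS = V_D − V_S = 2.27 − 0.817 = 1.45 V.
V_GS = 1.07 V < V_TN = 1.18 V, so the transistor is in cutoff.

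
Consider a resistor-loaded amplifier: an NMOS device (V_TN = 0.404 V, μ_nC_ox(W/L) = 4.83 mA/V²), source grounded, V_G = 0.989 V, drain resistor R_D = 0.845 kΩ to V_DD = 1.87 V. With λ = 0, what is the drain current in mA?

I_D = 0.826 mA

V_GS = V_G = 0.989 V, so V_ov = 0.989 − 0.404 = 0.585 V.
Assume saturation: I_D = ½ k_n V_ov² = 0.5 × 4.83 × 0.585² = 0.826 mA, giving V_DS = V_DD − I_D R_D = 1.87 − 0.826 × 0.845 = 1.17 V.
V_DS = 1.17 V ≥ V_ov = 0.585 V, confirming saturation.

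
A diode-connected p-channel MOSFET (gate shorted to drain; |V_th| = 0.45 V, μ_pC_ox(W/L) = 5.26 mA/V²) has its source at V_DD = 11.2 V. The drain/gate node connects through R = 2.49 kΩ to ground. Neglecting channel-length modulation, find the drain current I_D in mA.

With gate tied to drain, V_SG = V_SD ≥ V_SG − |V_th|, so the device is in saturation.
KCL at the drain: ½ k_p (V_SG − |V_th|)² = (V_DD − V_SG)/R.
Let x = V_SG − 0.45. Then 6.55 x² + x − 10.75 = 0, giving x = 1.21 V (positive root), so V_SG = 1.66 V.
I_D = (V_DD − V_SG)/R = (11.2 − 1.66) / 2.49 = 3.83 mA.

I_D = 3.83 mA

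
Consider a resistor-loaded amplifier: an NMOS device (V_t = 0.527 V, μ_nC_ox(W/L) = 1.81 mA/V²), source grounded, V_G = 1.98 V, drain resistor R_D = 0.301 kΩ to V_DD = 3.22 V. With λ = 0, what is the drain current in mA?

V_GS = V_G = 1.98 V, so V_ov = 1.98 − 0.527 = 1.45 V.
Assume saturation: I_D = ½ k_n V_ov² = 0.5 × 1.81 × 1.45² = 1.91 mA, giving V_DS = V_DD − I_D R_D = 3.22 − 1.91 × 0.301 = 2.64 V.
V_DS = 2.64 V ≥ V_ov = 1.45 V, confirming saturation.

I_D = 1.91 mA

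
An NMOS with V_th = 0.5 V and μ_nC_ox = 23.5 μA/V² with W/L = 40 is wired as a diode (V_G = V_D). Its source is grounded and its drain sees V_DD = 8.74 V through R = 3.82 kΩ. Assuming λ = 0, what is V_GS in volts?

With gate tied to drain, V_GS = V_DS ≥ V_GS − V_th, so the device is in saturation.
k_n = μ_nC_ox · (W/L) = 0.94 mA/V².
KCL at the drain: ½ k_n (V_GS − V_th)² = (V_DD − V_GS)/R.
Let x = V_GS − 0.5. Then 1.8 x² + x − 8.24 = 0, giving x = 1.88 V (positive root), so V_GS = 2.38 V.
I_D = (V_DD − V_GS)/R = (8.74 − 2.38) / 3.82 = 1.66 mA.

V_GS = 2.38 V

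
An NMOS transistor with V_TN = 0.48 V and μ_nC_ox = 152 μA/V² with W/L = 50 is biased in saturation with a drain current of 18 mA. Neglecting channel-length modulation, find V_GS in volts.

k_n = μ_nC_ox · (W/L) = 7.6 mA/V².
In saturation I_D = ½ k_n (V_GS − V_TN)², so V_GS − V_TN = √(2 I_D / k_n) = √(2 × 18 / 7.6) = 2.18 V.
V_GS = 0.48 + 2.18 = 2.66 V.

V_GS = 2.66 V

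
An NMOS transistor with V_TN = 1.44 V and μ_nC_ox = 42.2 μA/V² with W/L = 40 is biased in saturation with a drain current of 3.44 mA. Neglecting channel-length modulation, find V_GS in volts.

V_GS = 3.46 V

k_n = μ_nC_ox · (W/L) = 1.688 mA/V².
In saturation I_D = ½ k_n (V_GS − V_TN)², so V_GS − V_TN = √(2 I_D / k_n) = √(2 × 3.44 / 1.688) = 2.02 V.
V_GS = 1.44 + 2.02 = 3.46 V.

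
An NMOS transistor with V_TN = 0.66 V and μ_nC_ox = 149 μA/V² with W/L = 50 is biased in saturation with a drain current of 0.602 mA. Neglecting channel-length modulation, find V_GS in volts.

k_n = μ_nC_ox · (W/L) = 7.45 mA/V².
In saturation I_D = ½ k_n (V_GS − V_TN)², so V_GS − V_TN = √(2 I_D / k_n) = √(2 × 0.602 / 7.45) = 0.402 V.
V_GS = 0.66 + 0.402 = 1.06 V.

V_GS = 1.06 V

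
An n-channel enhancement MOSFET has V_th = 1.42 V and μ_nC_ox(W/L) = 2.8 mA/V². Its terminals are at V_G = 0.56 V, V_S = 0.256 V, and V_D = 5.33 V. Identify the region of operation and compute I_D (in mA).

Cutoff; I_D = 0 mA

V_GS = V_G − V_S = 0.56 − 0.256 = 0.304 V; V_DS = V_D − V_S = 5.33 − 0.256 = 5.07 V.
V_GS = 0.304 V < V_th = 1.42 V, so the transistor is in cutoff.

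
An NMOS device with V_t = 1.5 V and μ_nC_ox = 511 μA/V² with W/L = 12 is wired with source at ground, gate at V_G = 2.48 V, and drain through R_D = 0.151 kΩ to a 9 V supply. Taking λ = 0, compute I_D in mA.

I_D = 2.94 mA

V_GS = V_G = 2.48 V, so V_ov = 2.48 − 1.5 = 0.98 V.
k_n = μ_nC_ox · (W/L) = 6.132 mA/V².
Assume saturation: I_D = ½ k_n V_ov² = 0.5 × 6.132 × 0.98² = 2.94 mA, giving V_DS = V_DD − I_D R_D = 9 − 2.94 × 0.151 = 8.56 V.
V_DS = 8.56 V ≥ V_ov = 0.98 V, confirming saturation.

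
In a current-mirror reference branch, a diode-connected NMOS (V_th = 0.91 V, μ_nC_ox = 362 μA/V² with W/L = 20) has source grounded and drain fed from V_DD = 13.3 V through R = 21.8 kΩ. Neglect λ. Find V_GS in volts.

With gate tied to drain, V_GS = V_DS ≥ V_GS − V_th, so the device is in saturation.
k_n = μ_nC_ox · (W/L) = 7.24 mA/V².
KCL at the drain: ½ k_n (V_GS − V_th)² = (V_DD − V_GS)/R.
Let x = V_GS − 0.91. Then 78.9 x² + x − 12.39 = 0, giving x = 0.39 V (positive root), so V_GS = 1.3 V.
I_D = (V_DD − V_GS)/R = (13.3 − 1.3) / 21.8 = 0.55 mA.

V_GS = 1.30 V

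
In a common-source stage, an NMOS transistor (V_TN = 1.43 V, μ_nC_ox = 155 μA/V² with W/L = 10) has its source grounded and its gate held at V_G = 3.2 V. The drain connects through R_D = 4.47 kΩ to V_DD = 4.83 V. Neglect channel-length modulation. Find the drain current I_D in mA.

V_GS = V_G = 3.2 V, so V_ov = 3.2 − 1.43 = 1.77 V.
k_n = μ_nC_ox · (W/L) = 1.55 mA/V².
Assume saturation: I_D = ½ k_n V_ov² = 0.5 × 1.55 × 1.77² = 2.43 mA, giving V_DS = V_DD − I_D R_D = 4.83 − 2.43 × 4.47 = -6.02 V.
But -6.02 V < V_ov = 1.77 V, so the device is actually in triode.
In triode I_D = k_n[V_ov V_DS − ½ V_DS²] and I_D = (V_DD − V_DS)/R_D. Equating: 3.46 V_DS² − 13.26 V_DS + 4.83 = 0, giving V_DS = 0.408 V (the root below V_ov).
I_D = (4.83 − 0.408) / 4.47 = 0.989 mA.

I_D = 0.989 mA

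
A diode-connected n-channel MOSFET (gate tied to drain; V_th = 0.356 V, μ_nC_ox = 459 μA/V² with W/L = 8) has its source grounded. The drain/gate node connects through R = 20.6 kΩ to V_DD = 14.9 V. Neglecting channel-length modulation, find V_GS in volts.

V_GS = 0.963 V

With gate tied to drain, V_GS = V_DS ≥ V_GS − V_th, so the device is in saturation.
k_n = μ_nC_ox · (W/L) = 3.672 mA/V².
KCL at the drain: ½ k_n (V_GS − V_th)² = (V_DD − V_GS)/R.
Let x = V_GS − 0.356. Then 37.8 x² + x − 14.54 = 0, giving x = 0.607 V (positive root), so V_GS = 0.963 V.
I_D = (V_DD − V_GS)/R = (14.9 − 0.963) / 20.6 = 0.677 mA.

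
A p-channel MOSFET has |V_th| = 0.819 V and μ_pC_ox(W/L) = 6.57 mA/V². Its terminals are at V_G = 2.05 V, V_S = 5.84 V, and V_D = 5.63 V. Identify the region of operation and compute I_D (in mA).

Triode; I_D = 3.95 mA

V_SG = V_S − V_G = 5.84 − 2.05 = 3.79 V; V_SD = V_S − V_D = 5.84 − 5.63 = 0.21 V.
V_ov = V_SG − |V_th| = 3.79 − 0.819 = 2.97 V.
Since V_SD = 0.21 V < V_ov = 2.97 V, the device is in the triode region.
I_D = k_p [V_ov · V_SD − ½ V_SD²] = 6.57 × [2.97 × 0.21 − 0.5 × 0.21²] = 3.95 mA.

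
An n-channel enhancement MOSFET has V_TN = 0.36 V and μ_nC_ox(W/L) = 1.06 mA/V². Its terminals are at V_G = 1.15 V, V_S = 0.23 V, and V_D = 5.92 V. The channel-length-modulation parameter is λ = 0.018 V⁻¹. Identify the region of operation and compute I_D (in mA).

V_GS = V_G − V_S = 1.15 − 0.23 = 0.92 V; V_DS = V_D − V_S = 5.92 − 0.23 = 5.69 V.
V_ov = V_GS − V_TN = 0.92 − 0.36 = 0.56 V.
Since V_DS = 5.69 V ≥ V_ov = 0.56 V, the device is in saturation.
I_D = ½ k_n V_ov² (1 + λ V_DS) = 0.5 × 1.06 × 0.56² × (1 + 0.018 × 5.69) = 0.183 mA.

Saturation; I_D = 0.183 mA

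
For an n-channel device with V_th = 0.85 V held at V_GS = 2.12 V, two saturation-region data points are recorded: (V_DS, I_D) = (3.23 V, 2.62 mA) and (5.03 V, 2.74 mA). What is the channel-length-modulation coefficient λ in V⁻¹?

λ = 0.0277 V⁻¹

With V_GS fixed, I_D ∝ (1 + λ V_DS) in saturation, so I_D2/I_D1 = (1 + λ V_DS2)/(1 + λ V_DS1).
2.74/2.62 = 1.046 = (1 + 5.03 λ)/(1 + 3.23 λ).
Solving: λ (I_D1 V_DS2 − I_D2 V_DS1) = I_D2 − I_D1, so λ = (2.74 − 2.62) / (2.62 × 5.03 − 2.74 × 3.23) = 0.12 / 4.33 = 0.0277 V⁻¹.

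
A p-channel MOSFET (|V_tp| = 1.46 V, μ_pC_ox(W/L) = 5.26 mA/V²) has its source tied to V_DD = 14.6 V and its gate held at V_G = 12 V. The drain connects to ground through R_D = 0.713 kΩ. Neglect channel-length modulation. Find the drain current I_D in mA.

V_SG = V_DD − V_G = 14.6 − 12 = 2.6 V, so V_ov = 2.6 − 1.46 = 1.14 V.
Assume saturation: I_D = ½ k_p V_ov² = 0.5 × 5.26 × 1.14² = 3.42 mA, giving V_SD = V_DD − I_D R_D = 14.6 − 3.42 × 0.713 = 12.2 V.
V_SD = 12.2 V ≥ V_ov = 1.14 V, confirming saturation.

I_D = 3.42 mA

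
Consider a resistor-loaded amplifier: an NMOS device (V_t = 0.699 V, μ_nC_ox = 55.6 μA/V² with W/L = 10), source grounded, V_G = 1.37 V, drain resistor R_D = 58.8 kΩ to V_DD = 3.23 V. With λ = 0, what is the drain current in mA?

I_D = 0.0522 mA

V_GS = V_G = 1.37 V, so V_ov = 1.37 − 0.699 = 0.671 V.
k_n = μ_nC_ox · (W/L) = 0.556 mA/V².
Assume saturation: I_D = ½ k_n V_ov² = 0.5 × 0.556 × 0.671² = 0.125 mA, giving V_DS = V_DD − I_D R_D = 3.23 − 0.125 × 58.8 = -4.13 V.
But -4.13 V < V_ov = 0.671 V, so the device is actually in triode.
In triode I_D = k_n[V_ov V_DS − ½ V_DS²] and I_D = (V_DD − V_DS)/R_D. Equating: 16.3 V_DS² − 22.94 V_DS + 3.23 = 0, giving V_DS = 0.159 V (the root below V_ov).
I_D = (3.23 − 0.159) / 58.8 = 0.0522 mA.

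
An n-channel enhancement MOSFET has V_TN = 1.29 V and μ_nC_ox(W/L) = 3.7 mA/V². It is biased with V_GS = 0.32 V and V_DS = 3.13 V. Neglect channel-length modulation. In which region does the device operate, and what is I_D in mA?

V_GS = 0.32 V < V_TN = 1.29 V, so the transistor is in cutoff.

Cutoff; I_D = 0 mA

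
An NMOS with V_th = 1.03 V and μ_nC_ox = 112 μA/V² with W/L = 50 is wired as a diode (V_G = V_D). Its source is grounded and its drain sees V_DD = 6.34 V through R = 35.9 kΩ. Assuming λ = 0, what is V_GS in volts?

With gate tied to drain, V_GS = V_DS ≥ V_GS − V_th, so the device is in saturation.
k_n = μ_nC_ox · (W/L) = 5.6 mA/V².
KCL at the drain: ½ k_n (V_GS − V_th)² = (V_DD − V_GS)/R.
Let x = V_GS − 1.03. Then 101 x² + x − 5.31 = 0, giving x = 0.225 V (positive root), so V_GS = 1.25 V.
I_D = (V_DD − V_GS)/R = (6.34 − 1.25) / 35.9 = 0.142 mA.

V_GS = 1.25 V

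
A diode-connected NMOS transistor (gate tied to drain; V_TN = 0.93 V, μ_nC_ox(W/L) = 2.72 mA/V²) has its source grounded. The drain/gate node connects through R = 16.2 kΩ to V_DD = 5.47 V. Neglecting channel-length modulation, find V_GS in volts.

With gate tied to drain, V_GS = V_DS ≥ V_GS − V_TN, so the device is in saturation.
KCL at the drain: ½ k_n (V_GS − V_TN)² = (V_DD − V_GS)/R.
Let x = V_GS − 0.93. Then 22 x² + x − 4.54 = 0, giving x = 0.432 V (positive root), so V_GS = 1.36 V.
I_D = (V_DD − V_GS)/R = (5.47 − 1.36) / 16.2 = 0.254 mA.

V_GS = 1.36 V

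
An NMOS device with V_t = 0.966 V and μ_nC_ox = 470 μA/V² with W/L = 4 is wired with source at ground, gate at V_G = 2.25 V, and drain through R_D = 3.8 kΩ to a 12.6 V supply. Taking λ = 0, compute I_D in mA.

V_GS = V_G = 2.25 V, so V_ov = 2.25 − 0.966 = 1.28 V.
k_n = μ_nC_ox · (W/L) = 1.88 mA/V².
Assume saturation: I_D = ½ k_n V_ov² = 0.5 × 1.88 × 1.28² = 1.55 mA, giving V_DS = V_DD − I_D R_D = 12.6 − 1.55 × 3.8 = 6.71 V.
V_DS = 6.71 V ≥ V_ov = 1.28 V, confirming saturation.

I_D = 1.55 mA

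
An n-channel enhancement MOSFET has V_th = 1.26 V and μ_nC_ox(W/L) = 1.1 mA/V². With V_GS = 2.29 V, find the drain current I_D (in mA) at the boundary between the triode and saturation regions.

I_D = 0.583 mA

At the boundary V_DS = V_ov = V_GS − V_th = 2.29 − 1.26 = 1.03 V.
I_D = ½ k_n V_ov² = 0.5 × 1.1 × 1.03² = 0.583 mA.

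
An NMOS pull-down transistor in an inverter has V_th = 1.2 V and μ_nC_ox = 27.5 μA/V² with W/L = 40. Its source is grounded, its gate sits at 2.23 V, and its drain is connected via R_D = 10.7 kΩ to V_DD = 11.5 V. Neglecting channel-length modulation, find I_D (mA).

V_GS = V_G = 2.23 V, so V_ov = 2.23 − 1.2 = 1.03 V.
k_n = μ_nC_ox · (W/L) = 1.1 mA/V².
Assume saturation: I_D = ½ k_n V_ov² = 0.5 × 1.1 × 1.03² = 0.583 mA, giving V_DS = V_DD − I_D R_D = 11.5 − 0.583 × 10.7 = 5.26 V.
V_DS = 5.26 V ≥ V_ov = 1.03 V, confirming saturation.

I_D = 0.583 mA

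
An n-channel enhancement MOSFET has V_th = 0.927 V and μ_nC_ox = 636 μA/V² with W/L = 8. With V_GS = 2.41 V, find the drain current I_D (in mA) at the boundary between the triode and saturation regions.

At the boundary V_DS = V_ov = V_GS − V_th = 2.41 − 0.927 = 1.48 V.
k_n = μ_nC_ox · (W/L) = 5.088 mA/V².
I_D = ½ k_n V_ov² = 0.5 × 5.088 × 1.48² = 5.59 mA.

I_D = 5.59 mA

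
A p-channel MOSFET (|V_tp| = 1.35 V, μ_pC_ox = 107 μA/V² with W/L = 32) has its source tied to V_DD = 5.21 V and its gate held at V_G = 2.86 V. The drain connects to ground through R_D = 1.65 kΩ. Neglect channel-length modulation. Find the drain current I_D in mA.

V_SG = V_DD − V_G = 5.21 − 2.86 = 2.35 V, so V_ov = 2.35 − 1.35 = 1 V.
k_p = μ_pC_ox · (W/L) = 3.424 mA/V².
Assume saturation: I_D = ½ k_p V_ov² = 0.5 × 3.424 × 1² = 1.71 mA, giving V_SD = V_DD − I_D R_D = 5.21 − 1.71 × 1.65 = 2.39 V.
V_SD = 2.39 V ≥ V_ov = 1 V, confirming saturation.

I_D = 1.71 mA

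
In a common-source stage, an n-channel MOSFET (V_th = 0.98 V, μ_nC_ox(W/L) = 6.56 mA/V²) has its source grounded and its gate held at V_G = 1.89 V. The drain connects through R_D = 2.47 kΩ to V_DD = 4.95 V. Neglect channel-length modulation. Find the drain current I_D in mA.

I_D = 1.84 mA

V_GS = V_G = 1.89 V, so V_ov = 1.89 − 0.98 = 0.91 V.
Assume saturation: I_D = ½ k_n V_ov² = 0.5 × 6.56 × 0.91² = 2.72 mA, giving V_DS = V_DD − I_D R_D = 4.95 − 2.72 × 2.47 = -1.76 V.
But -1.76 V < V_ov = 0.91 V, so the device is actually in triode.
In triode I_D = k_n[V_ov V_DS − ½ V_DS²] and I_D = (V_DD − V_DS)/R_D. Equating: 8.1 V_DS² − 15.74 V_DS + 4.95 = 0, giving V_DS = 0.394 V (the root below V_ov).
I_D = (4.95 − 0.394) / 2.47 = 1.84 mA.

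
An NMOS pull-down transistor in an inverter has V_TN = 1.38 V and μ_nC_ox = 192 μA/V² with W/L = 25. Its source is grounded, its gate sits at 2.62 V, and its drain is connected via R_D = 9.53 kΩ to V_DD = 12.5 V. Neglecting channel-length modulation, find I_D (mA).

V_GS = V_G = 2.62 V, so V_ov = 2.62 − 1.38 = 1.24 V.
k_n = μ_nC_ox · (W/L) = 4.8 mA/V².
Assume saturation: I_D = ½ k_n V_ov² = 0.5 × 4.8 × 1.24² = 3.69 mA, giving V_DS = V_DD − I_D R_D = 12.5 − 3.69 × 9.53 = -22.7 V.
But -22.7 V < V_ov = 1.24 V, so the device is actually in triode.
In triode I_D = k_n[V_ov V_DS − ½ V_DS²] and I_D = (V_DD − V_DS)/R_D. Equating: 22.9 V_DS² − 57.72 V_DS + 12.5 = 0, giving V_DS = 0.239 V (the root below V_ov).
I_D = (12.5 − 0.239) / 9.53 = 1.29 mA.

I_D = 1.29 mA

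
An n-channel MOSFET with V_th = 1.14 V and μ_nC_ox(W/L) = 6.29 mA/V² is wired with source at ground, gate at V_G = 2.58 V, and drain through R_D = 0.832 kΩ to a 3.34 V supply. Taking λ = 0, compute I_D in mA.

I_D = 3.47 mA

V_GS = V_G = 2.58 V, so V_ov = 2.58 − 1.14 = 1.44 V.
Assume saturation: I_D = ½ k_n V_ov² = 0.5 × 6.29 × 1.44² = 6.52 mA, giving V_DS = V_DD − I_D R_D = 3.34 − 6.52 × 0.832 = -2.09 V.
But -2.09 V < V_ov = 1.44 V, so the device is actually in triode.
In triode I_D = k_n[V_ov V_DS − ½ V_DS²] and I_D = (V_DD − V_DS)/R_D. Equating: 2.62 V_DS² − 8.536 V_DS + 3.34 = 0, giving V_DS = 0.455 V (the root below V_ov).
I_D = (3.34 − 0.455) / 0.832 = 3.47 mA.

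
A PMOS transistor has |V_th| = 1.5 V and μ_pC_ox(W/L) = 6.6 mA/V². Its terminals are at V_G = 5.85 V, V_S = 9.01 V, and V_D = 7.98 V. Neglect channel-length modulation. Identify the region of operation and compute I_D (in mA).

Triode; I_D = 7.78 mA

V_SG = V_S − V_G = 9.01 − 5.85 = 3.16 V; V_SD = V_S − V_D = 9.01 − 7.98 = 1.03 V.
V_ov = V_SG − |V_th| = 3.16 − 1.5 = 1.66 V.
Since V_SD = 1.03 V < V_ov = 1.66 V, the device is in the triode region.
I_D = k_p [V_ov · V_SD − ½ V_SD²] = 6.6 × [1.66 × 1.03 − 0.5 × 1.03²] = 7.78 mA.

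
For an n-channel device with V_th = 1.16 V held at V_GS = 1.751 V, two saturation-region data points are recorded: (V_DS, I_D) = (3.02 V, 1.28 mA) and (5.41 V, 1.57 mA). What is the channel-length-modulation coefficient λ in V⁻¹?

λ = 0.133 V⁻¹

With V_GS fixed, I_D ∝ (1 + λ V_DS) in saturation, so I_D2/I_D1 = (1 + λ V_DS2)/(1 + λ V_DS1).
1.57/1.28 = 1.227 = (1 + 5.41 λ)/(1 + 3.02 λ).
Solving: λ (I_D1 V_DS2 − I_D2 V_DS1) = I_D2 − I_D1, so λ = (1.57 − 1.28) / (1.28 × 5.41 − 1.57 × 3.02) = 0.29 / 2.18 = 0.133 V⁻¹.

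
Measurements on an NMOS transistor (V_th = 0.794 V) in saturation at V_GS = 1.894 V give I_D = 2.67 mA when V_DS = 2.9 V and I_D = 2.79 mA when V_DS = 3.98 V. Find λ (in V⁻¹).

λ = 0.0473 V⁻¹

With V_GS fixed, I_D ∝ (1 + λ V_DS) in saturation, so I_D2/I_D1 = (1 + λ V_DS2)/(1 + λ V_DS1).
2.79/2.67 = 1.045 = (1 + 3.98 λ)/(1 + 2.9 λ).
Solving: λ (I_D1 V_DS2 − I_D2 V_DS1) = I_D2 − I_D1, so λ = (2.79 − 2.67) / (2.67 × 3.98 − 2.79 × 2.9) = 0.12 / 2.54 = 0.0473 V⁻¹.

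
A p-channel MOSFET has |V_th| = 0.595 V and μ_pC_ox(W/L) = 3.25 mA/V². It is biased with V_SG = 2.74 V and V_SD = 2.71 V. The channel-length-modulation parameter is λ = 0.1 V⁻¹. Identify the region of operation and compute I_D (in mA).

V_ov = V_SG − |V_th| = 2.74 − 0.595 = 2.15 V.
Since V_SD = 2.71 V ≥ V_ov = 2.15 V, the device is in saturation.
I_D = ½ k_p V_ov² (1 + λ V_SD) = 0.5 × 3.25 × 2.15² × (1 + 0.1 × 2.71) = 9.5 mA.

Saturation; I_D = 9.50 mA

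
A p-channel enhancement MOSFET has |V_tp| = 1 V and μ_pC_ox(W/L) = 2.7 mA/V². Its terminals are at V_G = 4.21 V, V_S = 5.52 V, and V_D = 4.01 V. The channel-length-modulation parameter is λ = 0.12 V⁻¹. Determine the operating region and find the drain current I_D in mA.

Saturation; I_D = 0.153 mA

V_SG = V_S − V_G = 5.52 − 4.21 = 1.31 V; V_SD = V_S − V_D = 5.52 − 4.01 = 1.51 V.
V_ov = V_SG − |V_tp| = 1.31 − 1 = 0.31 V.
Since V_SD = 1.51 V ≥ V_ov = 0.31 V, the device is in saturation.
I_D = ½ k_p V_ov² (1 + λ V_SD) = 0.5 × 2.7 × 0.31² × (1 + 0.12 × 1.51) = 0.153 mA.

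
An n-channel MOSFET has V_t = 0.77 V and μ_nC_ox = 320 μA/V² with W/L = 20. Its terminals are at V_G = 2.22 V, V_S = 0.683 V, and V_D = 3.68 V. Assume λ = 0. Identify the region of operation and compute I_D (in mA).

Saturation; I_D = 1.88 mA

V_GS = V_G − V_S = 2.22 − 0.683 = 1.54 V; V_DS = V_D − V_S = 3.68 − 0.683 = 3 V.
k_n = μ_nC_ox · (W/L) = 6.4 mA/V².
V_ov = V_GS − V_t = 1.54 − 0.77 = 0.767 V.
Since V_DS = 3 V ≥ V_ov = 0.767 V, the device is in saturation.
I_D = ½ k_n V_ov² = 0.5 × 6.4 × 0.767² = 1.88 mA.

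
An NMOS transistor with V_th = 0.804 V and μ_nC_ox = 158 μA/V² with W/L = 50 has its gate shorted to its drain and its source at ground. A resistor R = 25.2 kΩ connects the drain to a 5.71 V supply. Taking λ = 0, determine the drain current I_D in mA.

With gate tied to drain, V_GS = V_DS ≥ V_GS − V_th, so the device is in saturation.
k_n = μ_nC_ox · (W/L) = 7.9 mA/V².
KCL at the drain: ½ k_n (V_GS − V_th)² = (V_DD − V_GS)/R.
Let x = V_GS − 0.804. Then 99.5 x² + x − 4.906 = 0, giving x = 0.217 V (positive root), so V_GS = 1.02 V.
I_D = (V_DD − V_GS)/R = (5.71 − 1.02) / 25.2 = 0.186 mA.

I_D = 0.186 mA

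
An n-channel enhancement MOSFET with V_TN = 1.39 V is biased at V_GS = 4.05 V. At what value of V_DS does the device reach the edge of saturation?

The boundary between triode and saturation is V_DS = V_GS − V_TN = V_ov.
V_ov = 4.05 − 1.39 = 2.66 V.

V_DS,sat = 2.66 V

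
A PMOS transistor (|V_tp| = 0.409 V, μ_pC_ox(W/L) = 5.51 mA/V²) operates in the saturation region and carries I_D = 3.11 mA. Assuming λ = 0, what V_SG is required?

V_SG = 1.47 V

In saturation I_D = ½ k_p (V_SG − |V_tp|)², so V_SG − |V_tp| = √(2 I_D / k_p) = √(2 × 3.11 / 5.51) = 1.06 V.
V_SG = 0.409 + 1.06 = 1.47 V.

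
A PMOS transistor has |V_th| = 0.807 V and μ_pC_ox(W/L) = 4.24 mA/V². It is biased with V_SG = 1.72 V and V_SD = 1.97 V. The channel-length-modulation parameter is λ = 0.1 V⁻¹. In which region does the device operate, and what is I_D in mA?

Saturation; I_D = 2.12 mA

V_ov = V_SG − |V_th| = 1.72 − 0.807 = 0.913 V.
Since V_SD = 1.97 V ≥ V_ov = 0.913 V, the device is in saturation.
I_D = ½ k_p V_ov² (1 + λ V_SD) = 0.5 × 4.24 × 0.913² × (1 + 0.1 × 1.97) = 2.12 mA.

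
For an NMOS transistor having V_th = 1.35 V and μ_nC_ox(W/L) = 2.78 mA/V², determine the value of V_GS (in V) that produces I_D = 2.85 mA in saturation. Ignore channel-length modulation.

V_GS = 2.78 V

In saturation I_D = ½ k_n (V_GS − V_th)², so V_GS − V_th = √(2 I_D / k_n) = √(2 × 2.85 / 2.78) = 1.43 V.
V_GS = 1.35 + 1.43 = 2.78 V.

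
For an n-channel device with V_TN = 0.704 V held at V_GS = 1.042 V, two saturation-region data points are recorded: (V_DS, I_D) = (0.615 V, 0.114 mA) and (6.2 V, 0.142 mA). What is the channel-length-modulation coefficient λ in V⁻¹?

λ = 0.0452 V⁻¹

With V_GS fixed, I_D ∝ (1 + λ V_DS) in saturation, so I_D2/I_D1 = (1 + λ V_DS2)/(1 + λ V_DS1).
0.142/0.114 = 1.246 = (1 + 6.2 λ)/(1 + 0.615 λ).
Solving: λ (I_D1 V_DS2 − I_D2 V_DS1) = I_D2 − I_D1, so λ = (0.142 − 0.114) / (0.114 × 6.2 − 0.142 × 0.615) = 0.028 / 0.619 = 0.0452 V⁻¹.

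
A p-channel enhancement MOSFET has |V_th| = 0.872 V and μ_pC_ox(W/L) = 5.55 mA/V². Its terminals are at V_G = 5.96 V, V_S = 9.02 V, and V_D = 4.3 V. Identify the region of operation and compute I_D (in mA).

V_SG = V_S − V_G = 9.02 − 5.96 = 3.06 V; V_SD = V_S − V_D = 9.02 − 4.3 = 4.72 V.
V_ov = V_SG − |V_th| = 3.06 − 0.872 = 2.19 V.
Since V_SD = 4.72 V ≥ V_ov = 2.19 V, the device is in saturation.
I_D = ½ k_p V_ov² = 0.5 × 5.55 × 2.19² = 13.3 mA.

Saturation; I_D = 13.3 mA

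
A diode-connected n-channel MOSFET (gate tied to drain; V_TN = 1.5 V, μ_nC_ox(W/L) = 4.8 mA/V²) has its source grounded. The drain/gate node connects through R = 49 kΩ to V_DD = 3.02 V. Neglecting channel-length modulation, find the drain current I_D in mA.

With gate tied to drain, V_GS = V_DS ≥ V_GS − V_TN, so the device is in saturation.
KCL at the drain: ½ k_n (V_GS − V_TN)² = (V_DD − V_GS)/R.
Let x = V_GS − 1.5. Then 118 x² + x − 1.52 = 0, giving x = 0.11 V (positive root), so V_GS = 1.61 V.
I_D = (V_DD − V_GS)/R = (3.02 − 1.61) / 49 = 0.0288 mA.

I_D = 0.0288 mA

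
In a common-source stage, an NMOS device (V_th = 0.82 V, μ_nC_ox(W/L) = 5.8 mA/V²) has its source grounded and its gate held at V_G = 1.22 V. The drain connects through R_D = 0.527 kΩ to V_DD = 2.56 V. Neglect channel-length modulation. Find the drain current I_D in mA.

V_GS = V_G = 1.22 V, so V_ov = 1.22 − 0.82 = 0.4 V.
Assume saturation: I_D = ½ k_n V_ov² = 0.5 × 5.8 × 0.4² = 0.464 mA, giving V_DS = V_DD − I_D R_D = 2.56 − 0.464 × 0.527 = 2.32 V.
V_DS = 2.32 V ≥ V_ov = 0.4 V, confirming saturation.

I_D = 0.464 mA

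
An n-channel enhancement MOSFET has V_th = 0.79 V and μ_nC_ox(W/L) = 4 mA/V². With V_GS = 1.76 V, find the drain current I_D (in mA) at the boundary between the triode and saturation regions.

I_D = 1.88 mA

At the boundary V_DS = V_ov = V_GS − V_th = 1.76 − 0.79 = 0.97 V.
I_D = ½ k_n V_ov² = 0.5 × 4 × 0.97² = 1.88 mA.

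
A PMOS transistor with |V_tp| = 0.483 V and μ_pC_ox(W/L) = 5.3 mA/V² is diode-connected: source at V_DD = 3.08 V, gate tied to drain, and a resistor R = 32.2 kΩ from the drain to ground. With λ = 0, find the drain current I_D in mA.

With gate tied to drain, V_SG = V_SD ≥ V_SG − |V_tp|, so the device is in saturation.
KCL at the drain: ½ k_p (V_SG − |V_tp|)² = (V_DD − V_SG)/R.
Let x = V_SG − 0.483. Then 85.3 x² + x − 2.597 = 0, giving x = 0.169 V (positive root), so V_SG = 0.652 V.
I_D = (V_DD − V_SG)/R = (3.08 − 0.652) / 32.2 = 0.0754 mA.

I_D = 0.0754 mA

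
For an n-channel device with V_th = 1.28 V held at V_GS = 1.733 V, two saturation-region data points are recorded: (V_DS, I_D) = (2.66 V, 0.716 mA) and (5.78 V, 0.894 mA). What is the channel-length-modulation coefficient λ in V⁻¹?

λ = 0.101 V⁻¹

With V_GS fixed, I_D ∝ (1 + λ V_DS) in saturation, so I_D2/I_D1 = (1 + λ V_DS2)/(1 + λ V_DS1).
0.894/0.716 = 1.249 = (1 + 5.78 λ)/(1 + 2.66 λ).
Solving: λ (I_D1 V_DS2 − I_D2 V_DS1) = I_D2 − I_D1, so λ = (0.894 − 0.716) / (0.716 × 5.78 − 0.894 × 2.66) = 0.178 / 1.76 = 0.101 V⁻¹.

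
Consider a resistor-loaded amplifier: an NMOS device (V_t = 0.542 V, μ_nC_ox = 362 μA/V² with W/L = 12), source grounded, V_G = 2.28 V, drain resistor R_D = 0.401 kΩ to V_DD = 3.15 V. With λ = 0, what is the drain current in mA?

I_D = 5.37 mA

V_GS = V_G = 2.28 V, so V_ov = 2.28 − 0.542 = 1.74 V.
k_n = μ_nC_ox · (W/L) = 4.344 mA/V².
Assume saturation: I_D = ½ k_n V_ov² = 0.5 × 4.344 × 1.74² = 6.56 mA, giving V_DS = V_DD − I_D R_D = 3.15 − 6.56 × 0.401 = 0.519 V.
But 0.519 V < V_ov = 1.74 V, so the device is actually in triode.
In triode I_D = k_n[V_ov V_DS − ½ V_DS²] and I_D = (V_DD − V_DS)/R_D. Equating: 0.871 V_DS² − 4.027 V_DS + 3.15 = 0, giving V_DS = 0.997 V (the root below V_ov).
I_D = (3.15 − 0.997) / 0.401 = 5.37 mA.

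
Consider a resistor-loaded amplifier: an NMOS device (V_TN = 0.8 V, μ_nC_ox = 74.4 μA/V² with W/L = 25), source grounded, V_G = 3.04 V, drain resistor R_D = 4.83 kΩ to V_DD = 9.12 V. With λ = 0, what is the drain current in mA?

V_GS = V_G = 3.04 V, so V_ov = 3.04 − 0.8 = 2.24 V.
k_n = μ_nC_ox · (W/L) = 1.86 mA/V².
Assume saturation: I_D = ½ k_n V_ov² = 0.5 × 1.86 × 2.24² = 4.67 mA, giving V_DS = V_DD − I_D R_D = 9.12 − 4.67 × 4.83 = -13.4 V.
But -13.4 V < V_ov = 2.24 V, so the device is actually in triode.
In triode I_D = k_n[V_ov V_DS − ½ V_DS²] and I_D = (V_DD − V_DS)/R_D. Equating: 4.49 V_DS² − 21.12 V_DS + 9.12 = 0, giving V_DS = 0.481 V (the root below V_ov).
I_D = (9.12 − 0.481) / 4.83 = 1.79 mA.

I_D = 1.79 mA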